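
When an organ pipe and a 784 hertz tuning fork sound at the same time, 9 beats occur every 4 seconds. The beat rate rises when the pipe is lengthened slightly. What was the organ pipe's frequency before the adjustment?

Beat frequency = 9/4 = 2.25 Hz.
|f − 784| = 2.25, so the organ pipe was at either 781.75 Hz or 786.25 Hz.
A longer pipe has a lower fundamental; the adjustment lowers the organ pipe's frequency.
The beat rate rose, so the adjustment moved the organ pipe further from 784 Hz — it was already below the reference.

781.75 Hz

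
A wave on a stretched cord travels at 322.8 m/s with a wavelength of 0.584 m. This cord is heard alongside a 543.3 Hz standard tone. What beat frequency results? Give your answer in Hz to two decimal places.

Source frequency f = v/λ = 322.8/0.584 = 552.7397 Hz.
f_beat = |552.7397 − 543.3| = 9.44 Hz.

9.44 Hz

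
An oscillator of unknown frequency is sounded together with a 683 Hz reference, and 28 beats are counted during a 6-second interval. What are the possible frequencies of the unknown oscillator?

Beat frequency = 28/6 = 4.6667 Hz.
|f − 683| = 4.6667, so f = 683 ± 4.6667.

678.3333 Hz or 687.6667 Hz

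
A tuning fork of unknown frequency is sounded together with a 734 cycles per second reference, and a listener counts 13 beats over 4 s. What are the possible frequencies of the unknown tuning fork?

Beat frequency = 13/4 = 3.25 Hz.
|f − 734| = 3.25, so f = 734 ± 3.25.

730.75 Hz or 737.25 Hz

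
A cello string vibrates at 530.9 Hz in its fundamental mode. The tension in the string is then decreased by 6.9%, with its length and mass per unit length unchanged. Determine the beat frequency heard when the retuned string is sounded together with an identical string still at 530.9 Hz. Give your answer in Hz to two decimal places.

For a string, f ∝ √T, so the new frequency is 530.9·√0.931 = 512.2566 Hz.
f_beat = |512.2566 − 530.9| = 18.64 Hz.

18.64 Hz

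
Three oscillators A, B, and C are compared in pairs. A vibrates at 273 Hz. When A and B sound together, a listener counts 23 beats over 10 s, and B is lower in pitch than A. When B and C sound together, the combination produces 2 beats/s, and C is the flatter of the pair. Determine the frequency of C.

A–B: Beat frequency = 23/10 = 2.3 Hz.
B is below A, so f_B = 273 − 2.3 = 270.7 Hz.
C is below B, so f_C = 270.7 − 2 = 268.7 Hz.

268.7 Hz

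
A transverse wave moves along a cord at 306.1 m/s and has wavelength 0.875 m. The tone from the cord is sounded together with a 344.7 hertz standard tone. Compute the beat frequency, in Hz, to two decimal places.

5.13 Hz

Source frequency f = v/λ = 306.1/0.875 = 349.8286 Hz.
f_beat = |349.8286 − 344.7| = 5.13 Hz.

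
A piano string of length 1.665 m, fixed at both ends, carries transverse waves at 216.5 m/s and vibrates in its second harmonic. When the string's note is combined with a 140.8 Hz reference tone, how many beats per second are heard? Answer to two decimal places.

10.77 Hz

For a string fixed at both ends, f_n = n·v/(2L) = 2·216.5/(2·1.665) = 130.0300 Hz.
f_beat = |130.0300 − 140.8| = 10.77 Hz.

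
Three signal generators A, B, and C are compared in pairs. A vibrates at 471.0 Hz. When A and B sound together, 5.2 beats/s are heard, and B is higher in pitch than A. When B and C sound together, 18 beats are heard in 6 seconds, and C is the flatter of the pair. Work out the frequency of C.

473.2 Hz

B is above A, so f_B = 471.0 + 5.2 = 476.2 Hz.
B–C: Beat frequency = 18/6 = 3 Hz.
C is below B, so f_C = 476.2 − 3 = 473.2 Hz.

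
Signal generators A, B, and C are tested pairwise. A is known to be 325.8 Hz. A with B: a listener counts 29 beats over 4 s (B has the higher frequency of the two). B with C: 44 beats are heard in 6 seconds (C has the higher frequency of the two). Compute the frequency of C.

340.3833 Hz

A–B: Beat frequency = 29/4 = 7.25 Hz.
B is above A, so f_B = 325.8 + 7.25 = 333.05 Hz.
B–C: Beat frequency = 44/6 = 7.3333 Hz.
C is above B, so f_C = 333.05 + 7.3333 = 340.3833 Hz.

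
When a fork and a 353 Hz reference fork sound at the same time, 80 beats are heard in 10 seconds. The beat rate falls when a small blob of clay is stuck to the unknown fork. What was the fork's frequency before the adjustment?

Beat frequency = 80/10 = 8 Hz.
|f − 353| = 8, so the fork was at either 345 Hz or 361 Hz.
Adding mass to a fork lowers its frequency; the adjustment lowers the fork's frequency.
The beat rate fell, so the adjustment moved the fork toward 353 Hz — it must have started above the reference.

361 Hz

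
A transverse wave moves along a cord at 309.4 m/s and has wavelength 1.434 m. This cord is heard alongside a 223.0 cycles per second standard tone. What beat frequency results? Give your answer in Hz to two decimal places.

7.24 Hz

Source frequency f = v/λ = 309.4/1.434 = 215.7601 Hz.
f_beat = |215.7601 − 223.0| = 7.24 Hz.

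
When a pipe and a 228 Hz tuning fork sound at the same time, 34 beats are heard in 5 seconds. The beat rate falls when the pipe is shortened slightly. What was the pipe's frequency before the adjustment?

Beat frequency = 34/5 = 6.8 Hz.
|f − 228| = 6.8, so the pipe was at either 221.2 Hz or 234.8 Hz.
A shorter pipe has a higher fundamental; the adjustment raises the pipe's frequency.
The beat rate fell, so the adjustment moved the pipe toward 228 Hz — it must have started below the reference.

221.2 Hz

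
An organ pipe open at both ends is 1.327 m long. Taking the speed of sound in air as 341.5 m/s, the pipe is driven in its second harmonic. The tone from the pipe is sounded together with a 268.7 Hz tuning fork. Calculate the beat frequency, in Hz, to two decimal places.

11.35 Hz

Open pipe: f_n = n·v/(2L) = 2·341.5/(2·1.327) = 257.3474 Hz.
f_beat = |257.3474 − 268.7| = 11.35 Hz.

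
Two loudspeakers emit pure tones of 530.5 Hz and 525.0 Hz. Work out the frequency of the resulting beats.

f_beat = |f₁ − f₂|.
|530.5 − 525.0| = 5.5 Hz.

5.5 Hz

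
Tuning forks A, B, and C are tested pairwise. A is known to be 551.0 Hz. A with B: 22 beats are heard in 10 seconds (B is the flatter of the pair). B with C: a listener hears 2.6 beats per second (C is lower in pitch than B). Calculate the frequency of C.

546.2 Hz

A–B: Beat frequency = 22/10 = 2.2 Hz.
B is below A, so f_B = 551.0 − 2.2 = 548.8 Hz.
C is below B, so f_C = 548.8 − 2.6 = 546.2 Hz.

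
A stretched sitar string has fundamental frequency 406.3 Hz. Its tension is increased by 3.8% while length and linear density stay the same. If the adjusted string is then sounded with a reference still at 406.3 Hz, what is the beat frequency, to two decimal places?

For a string, f ∝ √T, so the new frequency is 406.3·√1.038 = 413.9477 Hz.
f_beat = |413.9477 − 406.3| = 7.65 Hz.

7.65 Hz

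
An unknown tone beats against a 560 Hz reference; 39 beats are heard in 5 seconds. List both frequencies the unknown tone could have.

552.2 Hz or 567.8 Hz

Beat frequency = 39/5 = 7.8 Hz.
|f − 560| = 7.8, so f = 560 ± 7.8.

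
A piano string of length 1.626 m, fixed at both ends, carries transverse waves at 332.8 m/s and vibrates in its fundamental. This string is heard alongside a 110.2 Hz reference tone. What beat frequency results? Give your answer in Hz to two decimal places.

7.86 Hz

For a string fixed at both ends, f_n = n·v/(2L) = 1·332.8/(2·1.626) = 102.3370 Hz.
f_beat = |102.3370 − 110.2| = 7.86 Hz.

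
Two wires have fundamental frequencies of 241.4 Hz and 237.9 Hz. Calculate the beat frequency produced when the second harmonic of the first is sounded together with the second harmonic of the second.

7.0 Hz

Second harmonic of the first: 2·241.4 = 482.8 Hz.
Second harmonic of the second: 2·237.9 = 475.8 Hz.
f_beat = |482.8 − 475.8| = 7.0 Hz.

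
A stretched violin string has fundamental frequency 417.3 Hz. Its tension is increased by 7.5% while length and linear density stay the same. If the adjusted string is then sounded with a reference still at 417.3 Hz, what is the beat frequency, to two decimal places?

For a string, f ∝ √T, so the new frequency is 417.3·√1.075 = 432.6658 Hz.
f_beat = |432.6658 − 417.3| = 15.37 Hz.

15.37 Hz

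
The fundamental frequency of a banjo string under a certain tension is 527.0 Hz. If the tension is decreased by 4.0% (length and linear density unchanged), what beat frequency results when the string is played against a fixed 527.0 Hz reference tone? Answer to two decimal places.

For a string, f ∝ √T, so the new frequency is 527.0·√0.960 = 516.3524 Hz.
f_beat = |516.3524 − 527.0| = 10.65 Hz.

10.65 Hz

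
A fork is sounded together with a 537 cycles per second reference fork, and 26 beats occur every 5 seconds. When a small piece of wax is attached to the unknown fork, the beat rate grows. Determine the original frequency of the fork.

531.8 Hz

Beat frequency = 26/5 = 5.2 Hz.
|f − 537| = 5.2, so the fork was at either 531.8 Hz or 542.2 Hz.
Loading a fork with wax lowers its frequency; the adjustment lowers the fork's frequency.
The beat rate rose, so the adjustment moved the fork further from 537 Hz — it was already below the reference.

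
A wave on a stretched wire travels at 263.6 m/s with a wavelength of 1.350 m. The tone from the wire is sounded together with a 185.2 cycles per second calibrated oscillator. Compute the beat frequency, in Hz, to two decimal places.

10.06 Hz

Source frequency f = v/λ = 263.6/1.350 = 195.2593 Hz.
f_beat = |195.2593 − 185.2| = 10.06 Hz.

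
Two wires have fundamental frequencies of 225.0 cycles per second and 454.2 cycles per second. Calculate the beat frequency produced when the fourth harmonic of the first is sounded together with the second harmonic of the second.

Fourth harmonic of the first: 4·225.0 = 900.0 Hz.
Second harmonic of the second: 2·454.2 = 908.4 Hz.
f_beat = |900.0 − 908.4| = 8.4 Hz.

8.4 Hz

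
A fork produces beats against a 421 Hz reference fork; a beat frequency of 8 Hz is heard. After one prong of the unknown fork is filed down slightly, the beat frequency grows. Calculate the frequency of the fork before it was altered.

|f − 421| = 8, so the fork was at either 413 Hz or 429 Hz.
Filing a prong removes mass and raises the fork's frequency; the adjustment raises the fork's frequency.
The beat rate rose, so the adjustment moved the fork further from 421 Hz — it was already above the reference.

429 Hz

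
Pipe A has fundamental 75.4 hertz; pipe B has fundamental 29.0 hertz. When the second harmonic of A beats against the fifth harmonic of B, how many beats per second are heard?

Second harmonic of the first: 2·75.4 = 150.8 Hz.
Fifth harmonic of the second: 5·29.0 = 145.0 Hz.
f_beat = |150.8 − 145.0| = 5.8 Hz.

5.8 Hz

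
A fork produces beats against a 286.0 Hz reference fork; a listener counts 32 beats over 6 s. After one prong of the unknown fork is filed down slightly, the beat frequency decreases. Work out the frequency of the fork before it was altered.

Beat frequency = 32/6 = 5.3333 Hz.
|f − 286.0| = 5.3333, so the fork was at either 280.6667 Hz or 291.3333 Hz.
Filing a prong removes mass and raises the fork's frequency; the adjustment raises the fork's frequency.
The beat rate fell, so the adjustment moved the fork toward 286.0 Hz — it must have started below the reference.

280.6667 Hz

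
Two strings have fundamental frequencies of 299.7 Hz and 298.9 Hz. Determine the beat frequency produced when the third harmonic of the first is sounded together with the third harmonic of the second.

Third harmonic of the first: 3·299.7 = 899.1 Hz.
Third harmonic of the second: 3·298.9 = 896.7 Hz.
f_beat = |899.1 − 896.7| = 2.4 Hz.

2.4 Hz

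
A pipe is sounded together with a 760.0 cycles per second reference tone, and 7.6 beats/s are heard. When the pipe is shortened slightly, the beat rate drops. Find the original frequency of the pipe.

|f − 760.0| = 7.6, so the pipe was at either 752.4 Hz or 767.6 Hz.
A shorter pipe has a higher fundamental; the adjustment raises the pipe's frequency.
The beat rate fell, so the adjustment moved the pipe toward 760.0 Hz — it must have started below the reference.

752.4 Hz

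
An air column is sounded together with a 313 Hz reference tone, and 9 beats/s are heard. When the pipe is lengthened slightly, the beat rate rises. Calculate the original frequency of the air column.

304 Hz

|f − 313| = 9, so the air column was at either 304 Hz or 322 Hz.
A longer pipe has a lower fundamental; the adjustment lowers the air column's frequency.
The beat rate rose, so the adjustment moved the air column further from 313 Hz — it was already below the reference.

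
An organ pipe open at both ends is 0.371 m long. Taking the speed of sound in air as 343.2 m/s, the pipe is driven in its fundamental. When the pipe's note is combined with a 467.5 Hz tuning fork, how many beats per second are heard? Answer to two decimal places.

4.97 Hz

Open pipe: f_n = n·v/(2L) = 1·343.2/(2·0.371) = 462.5337 Hz.
f_beat = |462.5337 − 467.5| = 4.97 Hz.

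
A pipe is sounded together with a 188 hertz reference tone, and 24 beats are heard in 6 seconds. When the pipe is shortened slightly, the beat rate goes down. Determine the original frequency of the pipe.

Beat frequency = 24/6 = 4 Hz.
|f − 188| = 4, so the pipe was at either 184 Hz or 192 Hz.
A shorter pipe has a higher fundamental; the adjustment raises the pipe's frequency.
The beat rate fell, so the adjustment moved the pipe toward 188 Hz — it must have started below the reference.

184 Hz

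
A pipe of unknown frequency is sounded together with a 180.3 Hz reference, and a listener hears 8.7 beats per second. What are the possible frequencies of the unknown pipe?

171.6 Hz or 189 Hz

|f − 180.3| = 8.7, so f = 180.3 ± 8.7.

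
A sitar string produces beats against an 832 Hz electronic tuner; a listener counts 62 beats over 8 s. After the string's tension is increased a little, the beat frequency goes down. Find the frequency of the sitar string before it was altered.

Beat frequency = 62/8 = 7.75 Hz.
|f − 832| = 7.75, so the sitar string was at either 824.25 Hz or 839.75 Hz.
Higher tension means higher frequency; the adjustment raises the sitar string's frequency.
The beat rate fell, so the adjustment moved the sitar string toward 832 Hz — it must have started below the reference.

824.25 Hz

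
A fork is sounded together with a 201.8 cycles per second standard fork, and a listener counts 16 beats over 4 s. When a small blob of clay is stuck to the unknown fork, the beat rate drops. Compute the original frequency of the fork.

205.8 Hz

Beat frequency = 16/4 = 4 Hz.
|f − 201.8| = 4, so the fork was at either 197.8 Hz or 205.8 Hz.
Adding mass to a fork lowers its frequency; the adjustment lowers the fork's frequency.
The beat rate fell, so the adjustment moved the fork toward 201.8 Hz — it must have started above the reference.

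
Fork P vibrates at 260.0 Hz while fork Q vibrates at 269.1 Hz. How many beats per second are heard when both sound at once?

9.1 Hz

The beat frequency equals the magnitude of the frequency difference.
|260.0 − 269.1| = 9.1 Hz.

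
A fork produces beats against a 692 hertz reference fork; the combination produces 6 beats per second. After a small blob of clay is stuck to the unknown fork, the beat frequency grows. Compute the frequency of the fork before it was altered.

|f − 692| = 6, so the fork was at either 686 Hz or 698 Hz.
Adding mass to a fork lowers its frequency; the adjustment lowers the fork's frequency.
The beat rate rose, so the adjustment moved the fork further from 692 Hz — it was already below the reference.

686 Hz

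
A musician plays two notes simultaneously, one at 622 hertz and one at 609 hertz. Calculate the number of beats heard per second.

f_beat = |f₁ − f₂|.
|622 − 609| = 13 Hz.

13 Hz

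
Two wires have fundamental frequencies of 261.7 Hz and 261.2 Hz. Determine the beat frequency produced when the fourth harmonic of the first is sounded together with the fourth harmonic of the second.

Fourth harmonic of the first: 4·261.7 = 1046.8 Hz.
Fourth harmonic of the second: 4·261.2 = 1044.8 Hz.
f_beat = |1046.8 − 1044.8| = 2.0 Hz.

2.0 Hz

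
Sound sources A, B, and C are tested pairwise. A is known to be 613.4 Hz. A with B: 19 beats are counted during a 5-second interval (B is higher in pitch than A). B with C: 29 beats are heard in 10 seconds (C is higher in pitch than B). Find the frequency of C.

A–B: Beat frequency = 19/5 = 3.8 Hz.
B is above A, so f_B = 613.4 + 3.8 = 617.2 Hz.
B–C: Beat frequency = 29/10 = 2.9 Hz.
C is above B, so f_C = 617.2 + 2.9 = 620.1 Hz.

620.1 Hz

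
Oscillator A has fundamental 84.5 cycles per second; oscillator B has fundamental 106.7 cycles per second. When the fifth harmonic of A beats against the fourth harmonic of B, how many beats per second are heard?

Fifth harmonic of the first: 5·84.5 = 422.5 Hz.
Fourth harmonic of the second: 4·106.7 = 426.8 Hz.
f_beat = |422.5 − 426.8| = 4.3 Hz.

4.3 Hz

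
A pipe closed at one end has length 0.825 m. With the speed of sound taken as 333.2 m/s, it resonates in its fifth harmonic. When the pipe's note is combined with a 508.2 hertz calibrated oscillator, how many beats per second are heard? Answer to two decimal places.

3.35 Hz

Closed pipe (odd harmonics): f_n = n·v/(4L) = 5·333.2/(4·0.825) = 504.8485 Hz.
f_beat = |504.8485 − 508.2| = 3.35 Hz.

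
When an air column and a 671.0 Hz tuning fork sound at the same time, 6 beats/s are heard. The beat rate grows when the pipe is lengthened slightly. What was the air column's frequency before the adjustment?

665 Hz

|f − 671.0| = 6, so the air column was at either 665 Hz or 677 Hz.
A longer pipe has a lower fundamental; the adjustment lowers the air column's frequency.
The beat rate rose, so the adjustment moved the air column further from 671.0 Hz — it was already below the reference.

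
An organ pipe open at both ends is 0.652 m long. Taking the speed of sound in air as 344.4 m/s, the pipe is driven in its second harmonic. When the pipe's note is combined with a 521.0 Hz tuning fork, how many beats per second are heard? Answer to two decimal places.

Open pipe: f_n = n·v/(2L) = 2·344.4/(2·0.652) = 528.2209 Hz.
f_beat = |528.2209 − 521.0| = 7.22 Hz.

7.22 Hz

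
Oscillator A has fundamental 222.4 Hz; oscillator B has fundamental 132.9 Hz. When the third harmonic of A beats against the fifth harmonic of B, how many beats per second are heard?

Third harmonic of the first: 3·222.4 = 667.2 Hz.
Fifth harmonic of the second: 5·132.9 = 664.5 Hz.
f_beat = |667.2 − 664.5| = 2.7 Hz.

2.7 Hz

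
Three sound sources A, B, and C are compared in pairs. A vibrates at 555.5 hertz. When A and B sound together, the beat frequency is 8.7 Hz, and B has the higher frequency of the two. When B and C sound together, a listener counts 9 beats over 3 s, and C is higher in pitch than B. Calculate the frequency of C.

567.2 Hz

B is above A, so f_B = 555.5 + 8.7 = 564.2 Hz.
B–C: Beat frequency = 9/3 = 3 Hz.
C is above B, so f_C = 564.2 + 3 = 567.2 Hz.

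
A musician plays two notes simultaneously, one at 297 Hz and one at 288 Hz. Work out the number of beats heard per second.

9 Hz

Beats arise from superposition of two nearby frequencies; the beat rate is |f₁ − f₂|.
|297 − 288| = 9 Hz.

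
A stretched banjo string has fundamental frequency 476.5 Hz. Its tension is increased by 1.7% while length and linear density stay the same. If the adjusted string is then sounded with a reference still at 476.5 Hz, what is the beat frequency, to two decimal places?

4.03 Hz

For a string, f ∝ √T, so the new frequency is 476.5·√1.017 = 480.5332 Hz.
f_beat = |480.5332 − 476.5| = 4.03 Hz.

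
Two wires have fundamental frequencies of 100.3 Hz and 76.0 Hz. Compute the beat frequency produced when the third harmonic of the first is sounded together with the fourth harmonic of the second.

3.1 Hz

Third harmonic of the first: 3·100.3 = 300.9 Hz.
Fourth harmonic of the second: 4·76.0 = 304.0 Hz.
f_beat = |300.9 − 304.0| = 3.1 Hz.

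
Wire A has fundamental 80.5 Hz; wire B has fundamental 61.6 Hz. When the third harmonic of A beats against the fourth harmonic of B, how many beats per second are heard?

4.9 Hz

Third harmonic of the first: 3·80.5 = 241.5 Hz.
Fourth harmonic of the second: 4·61.6 = 246.4 Hz.
f_beat = |241.5 − 246.4| = 4.9 Hz.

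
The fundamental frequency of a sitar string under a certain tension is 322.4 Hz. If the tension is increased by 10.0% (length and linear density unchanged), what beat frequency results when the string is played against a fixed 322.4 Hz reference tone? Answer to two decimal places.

For a string, f ∝ √T, so the new frequency is 322.4·√1.100 = 338.1360 Hz.
f_beat = |338.1360 − 322.4| = 15.74 Hz.

15.74 Hz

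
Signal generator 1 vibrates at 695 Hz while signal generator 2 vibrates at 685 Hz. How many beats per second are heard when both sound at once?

Beats arise from superposition of two nearby frequencies; the beat rate is |f₁ − f₂|.
|695 − 685| = 10 Hz.

10 Hz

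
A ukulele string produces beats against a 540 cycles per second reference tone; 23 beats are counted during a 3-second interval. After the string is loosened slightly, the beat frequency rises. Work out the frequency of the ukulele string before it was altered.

Beat frequency = 23/3 = 7.6667 Hz.
|f − 540| = 7.6667, so the ukulele string was at either 532.3333 Hz or 547.6667 Hz.
Reducing tension lowers a string's frequency; the adjustment lowers the ukulele string's frequency.
The beat rate rose, so the adjustment moved the ukulele string further from 540 Hz — it was already below the reference.

532.3333 Hz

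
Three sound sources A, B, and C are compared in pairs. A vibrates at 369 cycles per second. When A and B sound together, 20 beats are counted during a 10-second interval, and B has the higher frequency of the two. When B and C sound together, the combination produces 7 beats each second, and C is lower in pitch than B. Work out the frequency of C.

A–B: Beat frequency = 20/10 = 2 Hz.
B is above A, so f_B = 369 + 2 = 371 Hz.
C is below B, so f_C = 371 − 7 = 364 Hz.

364 Hz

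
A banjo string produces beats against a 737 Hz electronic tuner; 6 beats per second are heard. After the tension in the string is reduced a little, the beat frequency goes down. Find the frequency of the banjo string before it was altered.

743 Hz

|f − 737| = 6, so the banjo string was at either 731 Hz or 743 Hz.
Lower tension means lower frequency; the adjustment lowers the banjo string's frequency.
The beat rate fell, so the adjustment moved the banjo string toward 737 Hz — it must have started above the reference.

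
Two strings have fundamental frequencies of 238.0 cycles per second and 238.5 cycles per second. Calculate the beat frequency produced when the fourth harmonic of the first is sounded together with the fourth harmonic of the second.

Fourth harmonic of the first: 4·238.0 = 952.0 Hz.
Fourth harmonic of the second: 4·238.5 = 954.0 Hz.
f_beat = |952.0 − 954.0| = 2.0 Hz.

2.0 Hz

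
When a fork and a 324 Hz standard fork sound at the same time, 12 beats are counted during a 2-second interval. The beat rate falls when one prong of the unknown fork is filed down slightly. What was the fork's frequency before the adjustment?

318 Hz

Beat frequency = 12/2 = 6 Hz.
|f − 324| = 6, so the fork was at either 318 Hz or 330 Hz.
Filing a prong removes mass and raises the fork's frequency; the adjustment raises the fork's frequency.
The beat rate fell, so the adjustment moved the fork toward 324 Hz — it must have started below the reference.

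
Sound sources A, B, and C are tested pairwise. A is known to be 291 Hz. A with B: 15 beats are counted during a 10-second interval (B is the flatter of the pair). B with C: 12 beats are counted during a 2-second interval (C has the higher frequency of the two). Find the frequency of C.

295.5 Hz

A–B: Beat frequency = 15/10 = 1.5 Hz.
B is below A, so f_B = 291 − 1.5 = 289.5 Hz.
B–C: Beat frequency = 12/2 = 6 Hz.
C is above B, so f_C = 289.5 + 6 = 295.5 Hz.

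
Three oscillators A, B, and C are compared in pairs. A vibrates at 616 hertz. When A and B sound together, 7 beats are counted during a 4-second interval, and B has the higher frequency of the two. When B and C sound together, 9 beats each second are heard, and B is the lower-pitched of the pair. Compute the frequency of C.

A–B: Beat frequency = 7/4 = 1.75 Hz.
B is above A, so f_B = 616 + 1.75 = 617.75 Hz.
C is above B, so f_C = 617.75 + 9 = 626.75 Hz.

626.75 Hz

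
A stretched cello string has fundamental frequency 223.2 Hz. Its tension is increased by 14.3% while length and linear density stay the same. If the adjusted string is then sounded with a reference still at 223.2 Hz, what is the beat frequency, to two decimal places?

For a string, f ∝ √T, so the new frequency is 223.2·√1.143 = 238.6257 Hz.
f_beat = |238.6257 − 223.2| = 15.43 Hz.

15.43 Hz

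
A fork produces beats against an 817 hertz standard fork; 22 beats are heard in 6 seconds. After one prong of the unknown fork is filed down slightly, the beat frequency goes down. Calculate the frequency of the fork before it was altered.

Beat frequency = 22/6 = 3.6667 Hz.
|f − 817| = 3.6667, so the fork was at either 813.3333 Hz or 820.6667 Hz.
Filing a prong removes mass and raises the fork's frequency; the adjustment raises the fork's frequency.
The beat rate fell, so the adjustment moved the fork toward 817 Hz — it must have started below the reference.

813.3333 Hz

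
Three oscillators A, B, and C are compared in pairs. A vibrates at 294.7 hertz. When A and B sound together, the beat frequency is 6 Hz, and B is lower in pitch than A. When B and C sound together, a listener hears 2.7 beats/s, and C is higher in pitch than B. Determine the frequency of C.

B is below A, so f_B = 294.7 − 6 = 288.7 Hz.
C is above B, so f_C = 288.7 + 2.7 = 291.4 Hz.

291.4 Hz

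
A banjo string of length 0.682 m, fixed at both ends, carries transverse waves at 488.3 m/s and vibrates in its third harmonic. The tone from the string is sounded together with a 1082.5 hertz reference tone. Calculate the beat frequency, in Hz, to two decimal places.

For a string fixed at both ends, f_n = n·v/(2L) = 3·488.3/(2·0.682) = 1073.9736 Hz.
f_beat = |1073.9736 − 1082.5| = 8.53 Hz.

8.53 Hz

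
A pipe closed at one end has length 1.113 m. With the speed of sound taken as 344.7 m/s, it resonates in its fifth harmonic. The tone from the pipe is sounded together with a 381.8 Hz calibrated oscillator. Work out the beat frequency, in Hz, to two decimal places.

Closed pipe (odd harmonics): f_n = n·v/(4L) = 5·344.7/(4·1.113) = 387.1294 Hz.
f_beat = |387.1294 − 381.8| = 5.33 Hz.

5.33 Hz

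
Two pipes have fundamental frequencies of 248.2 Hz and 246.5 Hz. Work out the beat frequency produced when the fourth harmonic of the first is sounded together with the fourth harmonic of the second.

6.8 Hz

Fourth harmonic of the first: 4·248.2 = 992.8 Hz.
Fourth harmonic of the second: 4·246.5 = 986.0 Hz.
f_beat = |992.8 − 986.0| = 6.8 Hz.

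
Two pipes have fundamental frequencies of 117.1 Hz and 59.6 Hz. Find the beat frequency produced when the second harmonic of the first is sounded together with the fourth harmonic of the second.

Second harmonic of the first: 2·117.1 = 234.2 Hz.
Fourth harmonic of the second: 4·59.6 = 238.4 Hz.
f_beat = |234.2 − 238.4| = 4.2 Hz.

4.2 Hz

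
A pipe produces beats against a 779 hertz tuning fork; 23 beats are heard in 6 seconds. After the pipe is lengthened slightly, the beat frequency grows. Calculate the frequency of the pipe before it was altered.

775.1667 Hz

Beat frequency = 23/6 = 3.8333 Hz.
|f − 779| = 3.8333, so the pipe was at either 775.1667 Hz or 782.8333 Hz.
A longer pipe has a lower fundamental; the adjustment lowers the pipe's frequency.
The beat rate rose, so the adjustment moved the pipe further from 779 Hz — it was already below the reference.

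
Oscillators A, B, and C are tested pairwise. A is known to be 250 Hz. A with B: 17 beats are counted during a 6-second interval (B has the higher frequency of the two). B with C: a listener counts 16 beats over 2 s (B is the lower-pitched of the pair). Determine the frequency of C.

260.8333 Hz

A–B: Beat frequency = 17/6 = 2.8333 Hz.
B is above A, so f_B = 250 + 2.8333 = 252.8333 Hz.
B–C: Beat frequency = 16/2 = 8 Hz.
C is above B, so f_C = 252.8333 + 8 = 260.8333 Hz.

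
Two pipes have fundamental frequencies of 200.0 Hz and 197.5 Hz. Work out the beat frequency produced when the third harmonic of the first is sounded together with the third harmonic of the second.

7.5 Hz

Third harmonic of the first: 3·200.0 = 600.0 Hz.
Third harmonic of the second: 3·197.5 = 592.5 Hz.
f_beat = |600.0 − 592.5| = 7.5 Hz.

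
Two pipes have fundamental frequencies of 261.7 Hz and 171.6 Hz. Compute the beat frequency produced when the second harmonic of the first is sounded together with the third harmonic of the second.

Second harmonic of the first: 2·261.7 = 523.4 Hz.
Third harmonic of the second: 3·171.6 = 514.8 Hz.
f_beat = |523.4 − 514.8| = 8.6 Hz.

8.6 Hz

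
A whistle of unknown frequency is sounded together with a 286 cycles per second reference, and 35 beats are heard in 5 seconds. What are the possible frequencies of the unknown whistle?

Beat frequency = 35/5 = 7 Hz.
|f − 286| = 7, so f = 286 ± 7.

279 Hz or 293 Hz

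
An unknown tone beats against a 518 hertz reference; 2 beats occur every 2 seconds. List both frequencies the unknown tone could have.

Beat frequency = 2/2 = 1 Hz.
|f − 518| = 1, so f = 518 ± 1.

517 Hz or 519 Hz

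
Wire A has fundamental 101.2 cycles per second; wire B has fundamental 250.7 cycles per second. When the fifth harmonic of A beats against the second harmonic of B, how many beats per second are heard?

4.6 Hz

Fifth harmonic of the first: 5·101.2 = 506.0 Hz.
Second harmonic of the second: 2·250.7 = 501.4 Hz.
f_beat = |506.0 − 501.4| = 4.6 Hz.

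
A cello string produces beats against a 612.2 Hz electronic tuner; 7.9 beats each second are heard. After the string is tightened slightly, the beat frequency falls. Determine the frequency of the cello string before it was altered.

604.3 Hz

|f − 612.2| = 7.9, so the cello string was at either 604.3 Hz or 620.1 Hz.
Increasing tension raises a string's frequency; the adjustment raises the cello string's frequency.
The beat rate fell, so the adjustment moved the cello string toward 612.2 Hz — it must have started below the reference.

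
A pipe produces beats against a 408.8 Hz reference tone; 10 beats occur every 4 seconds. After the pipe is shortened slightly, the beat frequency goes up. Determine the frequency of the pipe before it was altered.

Beat frequency = 10/4 = 2.5 Hz.
|f − 408.8| = 2.5, so the pipe was at either 406.3 Hz or 411.3 Hz.
A shorter pipe has a higher fundamental; the adjustment raises the pipe's frequency.
The beat rate rose, so the adjustment moved the pipe further from 408.8 Hz — it was already above the reference.

411.3 Hz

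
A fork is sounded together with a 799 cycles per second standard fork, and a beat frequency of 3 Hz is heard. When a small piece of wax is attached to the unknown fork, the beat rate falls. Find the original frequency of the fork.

|f − 799| = 3, so the fork was at either 796 Hz or 802 Hz.
Loading a fork with wax lowers its frequency; the adjustment lowers the fork's frequency.
The beat rate fell, so the adjustment moved the fork toward 799 Hz — it must have started above the reference.

802 Hz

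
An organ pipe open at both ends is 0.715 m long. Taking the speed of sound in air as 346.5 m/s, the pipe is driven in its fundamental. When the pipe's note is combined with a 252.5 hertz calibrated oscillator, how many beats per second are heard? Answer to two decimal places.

10.19 Hz

Open pipe: f_n = n·v/(2L) = 1·346.5/(2·0.715) = 242.3077 Hz.
f_beat = |242.3077 − 252.5| = 10.19 Hz.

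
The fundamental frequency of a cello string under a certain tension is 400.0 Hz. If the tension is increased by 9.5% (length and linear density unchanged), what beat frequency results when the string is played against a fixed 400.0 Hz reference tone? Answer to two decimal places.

18.57 Hz

For a string, f ∝ √T, so the new frequency is 400.0·√1.095 = 418.5690 Hz.
f_beat = |418.5690 − 400.0| = 18.57 Hz.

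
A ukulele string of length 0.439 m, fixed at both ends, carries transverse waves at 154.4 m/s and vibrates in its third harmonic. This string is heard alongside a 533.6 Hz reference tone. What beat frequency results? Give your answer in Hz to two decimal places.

For a string fixed at both ends, f_n = n·v/(2L) = 3·154.4/(2·0.439) = 527.5626 Hz.
f_beat = |527.5626 − 533.6| = 6.04 Hz.

6.04 Hz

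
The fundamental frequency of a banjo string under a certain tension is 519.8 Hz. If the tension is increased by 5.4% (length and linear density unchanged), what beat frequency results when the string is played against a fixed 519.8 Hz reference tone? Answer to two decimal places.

13.85 Hz

For a string, f ∝ √T, so the new frequency is 519.8·√1.054 = 533.6501 Hz.
f_beat = |533.6501 − 519.8| = 13.85 Hz.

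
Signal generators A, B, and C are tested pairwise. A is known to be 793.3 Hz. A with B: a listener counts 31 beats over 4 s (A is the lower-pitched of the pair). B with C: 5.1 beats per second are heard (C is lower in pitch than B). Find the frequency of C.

A–B: Beat frequency = 31/4 = 7.75 Hz.
B is above A, so f_B = 793.3 + 7.75 = 801.05 Hz.
C is below B, so f_C = 801.05 − 5.1 = 795.95 Hz.

795.95 Hz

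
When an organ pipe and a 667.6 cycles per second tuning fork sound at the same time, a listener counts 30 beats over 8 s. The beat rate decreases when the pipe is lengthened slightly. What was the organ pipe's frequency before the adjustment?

671.35 Hz

Beat frequency = 30/8 = 3.75 Hz.
|f − 667.6| = 3.75, so the organ pipe was at either 663.85 Hz or 671.35 Hz.
A longer pipe has a lower fundamental; the adjustment lowers the organ pipe's frequency.
The beat rate fell, so the adjustment moved the organ pipe toward 667.6 Hz — it must have started above the reference.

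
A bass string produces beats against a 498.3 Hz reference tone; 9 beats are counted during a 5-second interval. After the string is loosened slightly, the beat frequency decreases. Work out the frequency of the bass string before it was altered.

500.1 Hz

Beat frequency = 9/5 = 1.8 Hz.
|f − 498.3| = 1.8, so the bass string was at either 496.5 Hz or 500.1 Hz.
Reducing tension lowers a string's frequency; the adjustment lowers the bass string's frequency.
The beat rate fell, so the adjustment moved the bass string toward 498.3 Hz — it must have started above the reference.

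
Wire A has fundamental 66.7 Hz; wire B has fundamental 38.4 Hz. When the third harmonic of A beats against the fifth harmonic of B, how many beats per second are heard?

Third harmonic of the first: 3·66.7 = 200.1 Hz.
Fifth harmonic of the second: 5·38.4 = 192.0 Hz.
f_beat = |200.1 − 192.0| = 8.1 Hz.

8.1 Hz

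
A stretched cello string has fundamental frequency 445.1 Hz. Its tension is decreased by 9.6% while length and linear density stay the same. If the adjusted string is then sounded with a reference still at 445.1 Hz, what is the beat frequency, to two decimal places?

For a string, f ∝ √T, so the new frequency is 445.1·√0.904 = 423.1962 Hz.
f_beat = |423.1962 − 445.1| = 21.90 Hz.

21.90 Hz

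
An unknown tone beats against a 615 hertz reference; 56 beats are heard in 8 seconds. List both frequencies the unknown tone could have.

Beat frequency = 56/8 = 7 Hz.
|f − 615| = 7, so f = 615 ± 7.

608 Hz or 622 Hz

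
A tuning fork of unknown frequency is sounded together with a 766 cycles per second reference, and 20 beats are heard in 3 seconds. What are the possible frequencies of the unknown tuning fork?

759.3333 Hz or 772.6667 Hz

Beat frequency = 20/3 = 6.6667 Hz.
|f − 766| = 6.6667, so f = 766 ± 6.6667.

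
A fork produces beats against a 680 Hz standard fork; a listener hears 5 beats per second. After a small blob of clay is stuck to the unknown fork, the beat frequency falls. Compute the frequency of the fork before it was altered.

685 Hz

|f − 680| = 5, so the fork was at either 675 Hz or 685 Hz.
Adding mass to a fork lowers its frequency; the adjustment lowers the fork's frequency.
The beat rate fell, so the adjustment moved the fork toward 680 Hz — it must have started above the reference.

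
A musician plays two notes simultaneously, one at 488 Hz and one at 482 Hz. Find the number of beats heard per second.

The beat frequency equals the magnitude of the frequency difference.
|488 − 482| = 6 Hz.

6 Hz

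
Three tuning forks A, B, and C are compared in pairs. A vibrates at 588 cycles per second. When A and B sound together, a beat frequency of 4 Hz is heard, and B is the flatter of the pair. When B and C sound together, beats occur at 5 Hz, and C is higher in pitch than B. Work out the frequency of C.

B is below A, so f_B = 588 − 4 = 584 Hz.
C is above B, so f_C = 584 + 5 = 589 Hz.

589 Hz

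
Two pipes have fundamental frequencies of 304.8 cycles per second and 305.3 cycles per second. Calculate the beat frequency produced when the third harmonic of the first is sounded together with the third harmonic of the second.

1.5 Hz

Third harmonic of the first: 3·304.8 = 914.4 Hz.
Third harmonic of the second: 3·305.3 = 915.9 Hz.
f_beat = |914.4 − 915.9| = 1.5 Hz.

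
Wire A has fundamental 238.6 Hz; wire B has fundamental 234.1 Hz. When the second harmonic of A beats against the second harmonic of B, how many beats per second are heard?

Second harmonic of the first: 2·238.6 = 477.2 Hz.
Second harmonic of the second: 2·234.1 = 468.2 Hz.
f_beat = |477.2 − 468.2| = 9.0 Hz.

9.0 Hz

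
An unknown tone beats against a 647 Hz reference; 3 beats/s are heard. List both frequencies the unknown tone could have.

|f − 647| = 3, so f = 647 ± 3.

644 Hz or 650 Hz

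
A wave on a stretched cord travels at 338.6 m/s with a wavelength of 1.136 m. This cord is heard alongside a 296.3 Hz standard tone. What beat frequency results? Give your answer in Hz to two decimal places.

1.76 Hz

Source frequency f = v/λ = 338.6/1.136 = 298.0634 Hz.
f_beat = |298.0634 − 296.3| = 1.76 Hz.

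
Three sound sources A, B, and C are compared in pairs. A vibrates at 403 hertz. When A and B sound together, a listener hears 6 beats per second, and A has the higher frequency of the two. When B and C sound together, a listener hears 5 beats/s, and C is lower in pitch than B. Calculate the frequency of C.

B is below A, so f_B = 403 − 6 = 397 Hz.
C is below B, so f_C = 397 − 5 = 392 Hz.

392 Hz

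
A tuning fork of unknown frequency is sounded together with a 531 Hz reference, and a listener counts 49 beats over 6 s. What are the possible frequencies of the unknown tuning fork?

Beat frequency = 49/6 = 8.1667 Hz.
|f − 531| = 8.1667, so f = 531 ± 8.1667.

522.8333 Hz or 539.1667 Hz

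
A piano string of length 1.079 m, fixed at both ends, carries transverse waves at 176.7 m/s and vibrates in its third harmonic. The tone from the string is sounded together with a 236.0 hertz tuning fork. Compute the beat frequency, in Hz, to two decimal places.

9.64 Hz

For a string fixed at both ends, f_n = n·v/(2L) = 3·176.7/(2·1.079) = 245.6441 Hz.
f_beat = |245.6441 − 236.0| = 9.64 Hz.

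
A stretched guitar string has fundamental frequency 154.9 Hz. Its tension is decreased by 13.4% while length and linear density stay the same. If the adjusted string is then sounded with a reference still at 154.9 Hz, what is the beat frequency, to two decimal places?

10.75 Hz

For a string, f ∝ √T, so the new frequency is 154.9·√0.866 = 144.1486 Hz.
f_beat = |144.1486 − 154.9| = 10.75 Hz.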